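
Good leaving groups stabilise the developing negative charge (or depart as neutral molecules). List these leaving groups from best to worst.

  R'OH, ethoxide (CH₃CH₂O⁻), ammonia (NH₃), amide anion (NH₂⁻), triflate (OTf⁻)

triflate (OTf⁻): pKₐ(CF₃SO₃H (triflic acid)) ≈ -14
R'OH: pKₐ(R'OH₂⁺) ≈ -2.4
ammonia (NH₃): pKₐ(NH₄⁺) ≈ 9.2
ethoxide (CH₃CH₂O⁻): pKₐ(CH₃CH₂OH) ≈ 16
amide anion (NH₂⁻): pKₐ(NH₃) ≈ 38

triflate (OTf⁻) > R'OH > ammonia (NH₃) > ethoxide (CH₃CH₂O⁻) > amide anion (NH₂⁻)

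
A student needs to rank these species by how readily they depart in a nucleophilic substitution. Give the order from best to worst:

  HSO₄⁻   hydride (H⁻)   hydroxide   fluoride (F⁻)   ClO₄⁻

Leaving-group ability tracks the stability of the departed species; conjugate-acid pKₐ is the usual yardstick (lower pKₐ → better LG).
ClO₄⁻: pKₐ(HClO₄) ≈ -10 — extremely weak base; rarely used for safety reasons
HSO₄⁻: pKₐ(H₂SO₄) ≈ -3
fluoride (F⁻): pKₐ(HF) ≈ 3.2
hydroxide: pKₐ(H₂O) ≈ 15.7 — strong base; essentially never leaves without prior activation
hydride (H⁻): pKₐ(H₂) ≈ 36 — extremely strong base; leaves only in special hydride-transfer contexts

ClO₄⁻ > HSO₄⁻ > fluoride (F⁻) > hydroxide > hydride (H⁻)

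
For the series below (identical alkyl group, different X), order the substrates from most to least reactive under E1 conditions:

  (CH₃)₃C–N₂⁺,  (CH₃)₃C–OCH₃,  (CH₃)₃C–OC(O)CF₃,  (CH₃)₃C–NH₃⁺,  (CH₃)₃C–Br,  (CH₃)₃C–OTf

(CH₃)₃C–N₂⁺ > (CH₃)₃C–OTf > (CH₃)₃C–Br > (CH₃)₃C–OC(O)CF₃ > (CH₃)₃C–NH₃⁺ > (CH₃)₃C–OCH₃

Identical carbon frameworks mean the comparison reduces to leaving-group quality.
A good leaving group is a weak base: the lower the pKₐ of its conjugate acid, the more readily it departs.
(CH₃)₃C–N₂⁺ loses N₂: no meaningful conjugate acid; N₂ departs as an exceptionally stable neutral molecule
(CH₃)₃C–OTf loses OTf⁻: pKₐ(CF₃SO₃H (triflic acid)) ≈ -14
(CH₃)₃C–Br loses Br⁻: pKₐ(HBr) ≈ -9
(CH₃)₃C–OC(O)CF₃ loses CF₃COO⁻: pKₐ(CF₃COOH) ≈ 0.2
(CH₃)₃C–NH₃⁺ loses NH₃: pKₐ(NH₄⁺) ≈ 9.2
(CH₃)₃C–OCH₃ loses CH₃O⁻: pKₐ(CH₃OH) ≈ 15.5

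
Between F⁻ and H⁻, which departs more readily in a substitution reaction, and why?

F⁻

F⁻ is the better leaving group.
pKₐ(HF) ≈ 3.2 versus pKₐ(H₂) ≈ 36: F⁻ is the much weaker base.
Small and strongly basic; the poor halide leaving group.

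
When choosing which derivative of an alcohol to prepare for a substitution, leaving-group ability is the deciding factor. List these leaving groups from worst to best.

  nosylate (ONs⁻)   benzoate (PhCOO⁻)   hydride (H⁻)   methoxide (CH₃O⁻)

Leaving-group ability tracks the stability of the departed species; conjugate-acid pKₐ is the usual yardstick (lower pKₐ → better LG).
nosylate (ONs⁻): pKₐ(p-O₂NC₆H₄SO₃H) ≈ -3.5
benzoate (PhCOO⁻): pKₐ(C₆H₅COOH) ≈ 4.2
methoxide (CH₃O⁻): pKₐ(CH₃OH) ≈ 15.5
hydride (H⁻): pKₐ(H₂) ≈ 36
Listed from poorest to best leaving group as asked.

hydride (H⁻) < methoxide (CH₃O⁻) < benzoate (PhCOO⁻) < nosylate (ONs⁻)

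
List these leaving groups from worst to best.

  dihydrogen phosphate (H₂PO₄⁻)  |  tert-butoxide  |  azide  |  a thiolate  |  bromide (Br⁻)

tert-butoxide < a thiolate < azide < dihydrogen phosphate (H₂PO₄⁻) < bromide (Br⁻)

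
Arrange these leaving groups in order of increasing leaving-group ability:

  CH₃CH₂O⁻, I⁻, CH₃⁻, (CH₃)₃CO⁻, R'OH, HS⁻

I⁻: pKₐ(HI) ≈ -10
R'OH: pKₐ(R'OH₂⁺) ≈ -2.4
HS⁻: pKₐ(H₂S) ≈ 7
CH₃CH₂O⁻: pKₐ(CH₃CH₂OH) ≈ 16
(CH₃)₃CO⁻: pKₐ(t-BuOH) ≈ 18
CH₃⁻: pKₐ(CH₄) ≈ 48
Reversing gives the worst-to-best order requested.

CH₃⁻ < (CH₃)₃CO⁻ < CH₃CH₂O⁻ < HS⁻ < R'OH < I⁻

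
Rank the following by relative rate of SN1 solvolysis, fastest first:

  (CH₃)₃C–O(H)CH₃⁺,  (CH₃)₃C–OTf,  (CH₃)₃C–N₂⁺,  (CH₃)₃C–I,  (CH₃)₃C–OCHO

(CH₃)₃C–N₂⁺ > (CH₃)₃C–OTf > (CH₃)₃C–I > (CH₃)₃C–O(H)CH₃⁺ > (CH₃)₃C–OCHO

Same R in every case — rank the leaving groups.
Rank by basicity of the departing species: weakest base leaves most easily.
(CH₃)₃C–N₂⁺ loses N₂: no meaningful conjugate acid; N₂ departs as an exceptionally stable neutral molecule
(CH₃)₃C–OTf loses OTf⁻: pKₐ(CF₃SO₃H (triflic acid)) ≈ -14
(CH₃)₃C–I loses I⁻: pKₐ(HI) ≈ -10
(CH₃)₃C–O(H)CH₃⁺ loses R'OH: pKₐ(R'OH₂⁺) ≈ -2.4
(CH₃)₃C–OCHO loses HCOO⁻: pKₐ(HCOOH) ≈ 3.8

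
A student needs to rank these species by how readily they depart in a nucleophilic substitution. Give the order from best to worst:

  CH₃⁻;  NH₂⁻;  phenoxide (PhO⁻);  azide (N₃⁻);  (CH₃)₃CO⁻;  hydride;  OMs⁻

OMs⁻ > azide (N₃⁻) > phenoxide (PhO⁻) > (CH₃)₃CO⁻ > hydride > NH₂⁻ > CH₃⁻

A good leaving group is a weak base: the lower the pKₐ of its conjugate acid, the more readily it departs.
OMs⁻: pKₐ(CH₃SO₃H (MsOH)) ≈ -1.9 — resonance-delocalised alkanesulfonate
azide (N₃⁻): pKₐ(HN₃) ≈ 4.7 — linear, resonance-stabilised
phenoxide (PhO⁻): pKₐ(C₆H₅OH (phenol)) ≈ 10
(CH₃)₃CO⁻: pKₐ(t-BuOH) ≈ 18 — bulky, strongly basic alkoxide
hydride: pKₐ(H₂) ≈ 36
NH₂⁻: pKₐ(NH₃) ≈ 38 — extremely strong base; never a leaving group
CH₃⁻: pKₐ(CH₄) ≈ 48 — unstabilised carbanion; the worst conceivable leaving group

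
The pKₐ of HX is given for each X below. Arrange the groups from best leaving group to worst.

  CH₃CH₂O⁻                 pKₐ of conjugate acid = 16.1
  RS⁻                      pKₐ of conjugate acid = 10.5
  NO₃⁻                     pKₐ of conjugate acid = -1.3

NO₃⁻ > RS⁻ > CH₃CH₂O⁻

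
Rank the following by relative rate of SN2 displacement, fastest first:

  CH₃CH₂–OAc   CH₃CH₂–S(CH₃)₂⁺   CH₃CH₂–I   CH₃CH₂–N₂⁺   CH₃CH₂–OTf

CH₃CH₂–N₂⁺ > CH₃CH₂–OTf > CH₃CH₂–I > CH₃CH₂–S(CH₃)₂⁺ > CH₃CH₂–OAc

Identical carbon frameworks mean the comparison reduces to leaving-group quality.
A good leaving group is a weak base: the lower the pKₐ of its conjugate acid, the more readily it departs.
CH₃CH₂–N₂⁺ loses N₂: no meaningful conjugate acid; N₂ departs as an exceptionally stable neutral molecule
CH₃CH₂–OTf loses OTf⁻: pKₐ(CF₃SO₃H (triflic acid)) ≈ -14
CH₃CH₂–I loses I⁻: pKₐ(HI) ≈ -10
CH₃CH₂–S(CH₃)₂⁺ loses SR'₂: pKₐ(R'₂SH⁺) ≈ -7
CH₃CH₂–OAc loses AcO⁻: pKₐ(CH₃COOH) ≈ 4.8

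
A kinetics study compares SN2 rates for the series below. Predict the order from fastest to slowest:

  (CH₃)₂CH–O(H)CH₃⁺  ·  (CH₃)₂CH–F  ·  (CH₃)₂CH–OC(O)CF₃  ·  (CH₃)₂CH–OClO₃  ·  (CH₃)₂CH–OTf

With the same alkyl group throughout, only the leaving group differentiates the rates.
The more stable X⁻ (or X) is on its own — i.e. the weaker a base it is — the better a leaving group it makes.
(CH₃)₂CH–OTf loses OTf⁻: pKₐ(CF₃SO₃H (triflic acid)) ≈ -14
(CH₃)₂CH–OClO₃ loses ClO₄⁻: pKₐ(HClO₄) ≈ -10
(CH₃)₂CH–O(H)CH₃⁺ loses R'OH: pKₐ(R'OH₂⁺) ≈ -2.4
(CH₃)₂CH–OC(O)CF₃ loses CF₃COO⁻: pKₐ(CF₃COOH) ≈ 0.2
(CH₃)₂CH–F loses F⁻: pKₐ(HF) ≈ 3.2

(CH₃)₂CH–OTf > (CH₃)₂CH–OClO₃ > (CH₃)₂CH–O(H)CH₃⁺ > (CH₃)₂CH–OC(O)CF₃ > (CH₃)₂CH–F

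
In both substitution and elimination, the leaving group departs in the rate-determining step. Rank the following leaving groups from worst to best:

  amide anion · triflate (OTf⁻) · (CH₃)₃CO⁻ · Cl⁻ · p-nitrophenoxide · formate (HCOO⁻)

Rank by basicity of the departing species: weakest base leaves most easily.
triflate (OTf⁻): pKₐ(CF₃SO₃H (triflic acid)) ≈ -14 — charge spread over three oxygens and a CF₃ group; the premier leaving group in synthesis
Cl⁻: pKₐ(HCl) ≈ -7
formate (HCOO⁻): pKₐ(HCOOH) ≈ 3.8 — resonance-stabilised carboxylate
p-nitrophenoxide: pKₐ(p-nitrophenol) ≈ 7.2
(CH₃)₃CO⁻: pKₐ(t-BuOH) ≈ 18
amide anion: pKₐ(NH₃) ≈ 38 — extremely strong base; never a leaving group
Listed from poorest to best leaving group as asked.

amide anion < (CH₃)₃CO⁻ < p-nitrophenoxide < formate (HCOO⁻) < Cl⁻ < triflate (OTf⁻)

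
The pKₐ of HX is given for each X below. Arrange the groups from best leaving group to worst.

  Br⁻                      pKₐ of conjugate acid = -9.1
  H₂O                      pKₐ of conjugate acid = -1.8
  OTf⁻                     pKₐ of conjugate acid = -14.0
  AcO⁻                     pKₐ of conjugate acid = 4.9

OTf⁻ > Br⁻ > H₂O > AcO⁻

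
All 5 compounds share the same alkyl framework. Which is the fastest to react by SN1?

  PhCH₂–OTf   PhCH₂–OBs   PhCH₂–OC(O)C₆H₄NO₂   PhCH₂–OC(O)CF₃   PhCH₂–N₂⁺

Same R in every case — rank the leaving groups.
Rank by basicity of the departing species: weakest base leaves most easily.
PhCH₂–N₂⁺ loses N₂: no meaningful conjugate acid; N₂ departs as an exceptionally stable neutral molecule
PhCH₂–OTf loses OTf⁻: pKₐ(CF₃SO₃H (triflic acid)) ≈ -14
PhCH₂–OBs loses OBs⁻: pKₐ(p-BrC₆H₄SO₃H) ≈ -2.8
PhCH₂–OC(O)CF₃ loses CF₃COO⁻: pKₐ(CF₃COOH) ≈ 0.2
PhCH₂–OC(O)C₆H₄NO₂ loses p-O₂N–C₆H₄–COO⁻: pKₐ(p-nitrobenzoic acid) ≈ 3.4

PhCH₂–N₂⁺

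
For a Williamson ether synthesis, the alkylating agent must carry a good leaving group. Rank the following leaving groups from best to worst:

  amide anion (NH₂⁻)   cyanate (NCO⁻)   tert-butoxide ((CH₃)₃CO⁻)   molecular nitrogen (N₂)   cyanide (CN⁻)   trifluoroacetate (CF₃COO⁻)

The more stable X⁻ (or X) is on its own — i.e. the weaker a base it is — the better a leaving group it makes.
molecular nitrogen (N₂): no meaningful conjugate acid; N₂ departs as an exceptionally stable neutral molecule
trifluoroacetate (CF₃COO⁻): pKₐ(CF₃COOH) ≈ 0.2
cyanate (NCO⁻): pKₐ(HOCN) ≈ 3.5 — resonance between N and O
cyanide (CN⁻): pKₐ(HCN) ≈ 9.2 — sp carbon stabilises the charge somewhat, but still a poor LG
tert-butoxide ((CH₃)₃CO⁻): pKₐ(t-BuOH) ≈ 18
amide anion (NH₂⁻): pKₐ(NH₃) ≈ 38

molecular nitrogen (N₂) > trifluoroacetate (CF₃COO⁻) > cyanate (NCO⁻) > cyanide (CN⁻) > tert-butoxide ((CH₃)₃CO⁻) > amide anion (NH₂⁻)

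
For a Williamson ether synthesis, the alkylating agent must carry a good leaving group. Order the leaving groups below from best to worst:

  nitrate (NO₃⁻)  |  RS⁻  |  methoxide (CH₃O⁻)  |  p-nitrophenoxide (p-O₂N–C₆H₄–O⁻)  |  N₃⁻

A good leaving group is a weak base: the lower the pKₐ of its conjugate acid, the more readily it departs.
nitrate (NO₃⁻): pKₐ(HNO₃) ≈ -1.3
N₃⁻: pKₐ(HN₃) ≈ 4.7
p-nitrophenoxide (p-O₂N–C₆H₄–O⁻): pKₐ(p-nitrophenol) ≈ 7.2 — nitro group delocalises the charge; the classic chromogenic LG
RS⁻: pKₐ(RSH (a thiol)) ≈ 10.5 — moderately basic; rarely leaves without activation
methoxide (CH₃O⁻): pKₐ(CH₃OH) ≈ 15.5 — strong base; alkoxides do not leave unassisted

nitrate (NO₃⁻) > N₃⁻ > p-nitrophenoxide (p-O₂N–C₆H₄–O⁻) > RS⁻ > methoxide (CH₃O⁻)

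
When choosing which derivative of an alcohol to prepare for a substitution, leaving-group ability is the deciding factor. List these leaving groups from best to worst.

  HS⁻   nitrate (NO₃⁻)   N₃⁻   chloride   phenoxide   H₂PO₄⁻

A good leaving group is a weak base: the lower the pKₐ of its conjugate acid, the more readily it departs.
chloride: pKₐ(HCl) ≈ -7
nitrate (NO₃⁻): pKₐ(HNO₃) ≈ -1.3
H₂PO₄⁻: pKₐ(H₃PO₄) ≈ 2.1
N₃⁻: pKₐ(HN₃) ≈ 4.7
HS⁻: pKₐ(H₂S) ≈ 7
phenoxide: pKₐ(C₆H₅OH (phenol)) ≈ 10

chloride > nitrate (NO₃⁻) > H₂PO₄⁻ > N₃⁻ > HS⁻ > phenoxide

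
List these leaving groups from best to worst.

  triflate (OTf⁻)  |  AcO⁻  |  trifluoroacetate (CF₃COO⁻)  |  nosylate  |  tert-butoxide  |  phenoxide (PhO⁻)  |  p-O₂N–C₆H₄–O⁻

triflate (OTf⁻) > nosylate > trifluoroacetate (CF₃COO⁻) > AcO⁻ > p-O₂N–C₆H₄–O⁻ > phenoxide (PhO⁻) > tert-butoxide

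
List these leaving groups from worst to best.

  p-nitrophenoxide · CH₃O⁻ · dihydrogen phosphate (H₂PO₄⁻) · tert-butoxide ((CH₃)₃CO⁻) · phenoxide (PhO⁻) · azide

Leaving-group ability tracks the stability of the departed species; conjugate-acid pKₐ is the usual yardstick (lower pKₐ → better LG).
dihydrogen phosphate (H₂PO₄⁻): pKₐ(H₃PO₄) ≈ 2.1 — moderate base; biological leaving group after further activation
azide: pKₐ(HN₃) ≈ 4.7 — linear, resonance-stabilised
p-nitrophenoxide: pKₐ(p-nitrophenol) ≈ 7.2
phenoxide (PhO⁻): pKₐ(C₆H₅OH (phenol)) ≈ 10 — resonance into the ring helps, but still a poor LG
CH₃O⁻: pKₐ(CH₃OH) ≈ 15.5 — strong base; alkoxides do not leave unassisted
tert-butoxide ((CH₃)₃CO⁻): pKₐ(t-BuOH) ≈ 18 — bulky, strongly basic alkoxide
Reversing gives the worst-to-best order requested.

tert-butoxide ((CH₃)₃CO⁻) < CH₃O⁻ < phenoxide (PhO⁻) < p-nitrophenoxide < azide < dihydrogen phosphate (H₂PO₄⁻)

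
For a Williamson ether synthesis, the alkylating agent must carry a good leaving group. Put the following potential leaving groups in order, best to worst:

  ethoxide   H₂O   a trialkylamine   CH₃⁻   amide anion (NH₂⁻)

H₂O > a trialkylamine > ethoxide > amide anion (NH₂⁻) > CH₃⁻

Rank by basicity of the departing species: weakest base leaves most easily.
H₂O: pKₐ(H₃O⁺) ≈ -1.7
a trialkylamine: pKₐ(R'₃NH⁺) ≈ 10.7
ethoxide: pKₐ(CH₃CH₂OH) ≈ 16
amide anion (NH₂⁻): pKₐ(NH₃) ≈ 38
CH₃⁻: pKₐ(CH₄) ≈ 48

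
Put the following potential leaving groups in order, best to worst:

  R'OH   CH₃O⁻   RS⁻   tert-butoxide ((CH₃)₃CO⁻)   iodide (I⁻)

iodide (I⁻): pKₐ(HI) ≈ -10
R'OH: pKₐ(R'OH₂⁺) ≈ -2.4
RS⁻: pKₐ(RSH (a thiol)) ≈ 10.5
CH₃O⁻: pKₐ(CH₃OH) ≈ 15.5
tert-butoxide ((CH₃)₃CO⁻): pKₐ(t-BuOH) ≈ 18

iodide (I⁻) > R'OH > RS⁻ > CH₃O⁻ > tert-butoxide ((CH₃)₃CO⁻)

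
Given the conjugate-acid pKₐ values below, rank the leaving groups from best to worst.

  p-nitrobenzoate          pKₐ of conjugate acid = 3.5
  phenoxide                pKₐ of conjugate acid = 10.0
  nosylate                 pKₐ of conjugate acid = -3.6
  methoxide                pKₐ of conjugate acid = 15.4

nosylate > p-nitrobenzoate > phenoxide > methoxide

Lower conjugate-acid pKₐ ⇒ weaker base ⇒ better leaving group.
Sorting by the given values: nosylate (-3.6), p-nitrobenzoate (3.5), phenoxide (10.0), methoxide (15.4).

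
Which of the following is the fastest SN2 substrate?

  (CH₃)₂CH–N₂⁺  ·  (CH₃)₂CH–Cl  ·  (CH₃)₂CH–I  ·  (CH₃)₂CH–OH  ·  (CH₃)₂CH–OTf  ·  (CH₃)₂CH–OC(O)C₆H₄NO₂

With the same alkyl group throughout, only the leaving group differentiates the rates.
Rank by basicity of the departing species: weakest base leaves most easily.
(CH₃)₂CH–N₂⁺ loses N₂: no meaningful conjugate acid; N₂ departs as an exceptionally stable neutral molecule
(CH₃)₂CH–OTf loses OTf⁻: pKₐ(CF₃SO₃H (triflic acid)) ≈ -14
(CH₃)₂CH–I loses I⁻: pKₐ(HI) ≈ -10
(CH₃)₂CH–Cl loses Cl⁻: pKₐ(HCl) ≈ -7
(CH₃)₂CH–OC(O)C₆H₄NO₂ loses p-O₂N–C₆H₄–COO⁻: pKₐ(p-nitrobenzoic acid) ≈ 3.4
(CH₃)₂CH–OH loses OH⁻: pKₐ(H₂O) ≈ 15.7

(CH₃)₂CH–N₂⁺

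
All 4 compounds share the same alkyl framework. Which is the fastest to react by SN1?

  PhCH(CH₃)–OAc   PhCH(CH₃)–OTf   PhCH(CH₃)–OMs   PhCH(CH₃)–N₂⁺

PhCH(CH₃)–N₂⁺

Same R in every case — rank the leaving groups.
The more stable X⁻ (or X) is on its own — i.e. the weaker a base it is — the better a leaving group it makes.
PhCH(CH₃)–N₂⁺ loses N₂: no meaningful conjugate acid; N₂ departs as an exceptionally stable neutral molecule
PhCH(CH₃)–OTf loses OTf⁻: pKₐ(CF₃SO₃H (triflic acid)) ≈ -14
PhCH(CH₃)–OMs loses OMs⁻: pKₐ(CH₃SO₃H (MsOH)) ≈ -1.9
PhCH(CH₃)–OAc loses AcO⁻: pKₐ(CH₃COOH) ≈ 4.8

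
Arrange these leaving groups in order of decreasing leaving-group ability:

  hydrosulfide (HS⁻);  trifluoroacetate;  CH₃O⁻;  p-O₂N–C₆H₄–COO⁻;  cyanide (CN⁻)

trifluoroacetate > p-O₂N–C₆H₄–COO⁻ > hydrosulfide (HS⁻) > cyanide (CN⁻) > CH₃O⁻

The more stable X⁻ (or X) is on its own — i.e. the weaker a base it is — the better a leaving group it makes.
trifluoroacetate: pKₐ(CF₃COOH) ≈ 0.2 — strongly electron-withdrawing CF₃ stabilises the carboxylate
p-O₂N–C₆H₄–COO⁻: pKₐ(p-nitrobenzoic acid) ≈ 3.4
hydrosulfide (HS⁻): pKₐ(H₂S) ≈ 7 — larger and more polarisable than the oxygen analogue
cyanide (CN⁻): pKₐ(HCN) ≈ 9.2 — sp carbon stabilises the charge somewhat, but still a poor LG
CH₃O⁻: pKₐ(CH₃OH) ≈ 15.5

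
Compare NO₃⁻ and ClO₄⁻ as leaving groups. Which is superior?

ClO₄⁻

ClO₄⁻ is the better leaving group.
pKₐ(HClO₄) ≈ -10 versus pKₐ(HNO₃) ≈ -1.3: ClO₄⁻ is the much weaker base.
Extremely weak base; rarely used for safety reasons.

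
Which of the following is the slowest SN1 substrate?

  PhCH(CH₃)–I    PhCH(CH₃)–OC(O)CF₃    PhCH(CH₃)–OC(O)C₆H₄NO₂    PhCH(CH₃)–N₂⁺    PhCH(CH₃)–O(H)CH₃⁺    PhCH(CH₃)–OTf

Same R in every case — rank the leaving groups.
The more stable X⁻ (or X) is on its own — i.e. the weaker a base it is — the better a leaving group it makes.
PhCH(CH₃)–N₂⁺ loses N₂: no meaningful conjugate acid; N₂ departs as an exceptionally stable neutral molecule
PhCH(CH₃)–OTf loses OTf⁻: pKₐ(CF₃SO₃H (triflic acid)) ≈ -14
PhCH(CH₃)–I loses I⁻: pKₐ(HI) ≈ -10
PhCH(CH₃)–O(H)CH₃⁺ loses R'OH: pKₐ(R'OH₂⁺) ≈ -2.4
PhCH(CH₃)–OC(O)CF₃ loses CF₃COO⁻: pKₐ(CF₃COOH) ≈ 0.2
PhCH(CH₃)–OC(O)C₆H₄NO₂ loses p-O₂N–C₆H₄–COO⁻: pKₐ(p-nitrobenzoic acid) ≈ 3.4

PhCH(CH₃)–OC(O)C₆H₄NO₂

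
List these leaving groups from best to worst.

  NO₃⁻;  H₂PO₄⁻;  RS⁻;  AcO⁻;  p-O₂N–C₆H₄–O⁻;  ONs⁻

ONs⁻ > NO₃⁻ > H₂PO₄⁻ > AcO⁻ > p-O₂N–C₆H₄–O⁻ > RS⁻

The more stable X⁻ (or X) is on its own — i.e. the weaker a base it is — the better a leaving group it makes.
ONs⁻: pKₐ(p-O₂NC₆H₄SO₃H) ≈ -3.5
NO₃⁻: pKₐ(HNO₃) ≈ -1.3
H₂PO₄⁻: pKₐ(H₃PO₄) ≈ 2.1
AcO⁻: pKₐ(CH₃COOH) ≈ 4.8
p-O₂N–C₆H₄–O⁻: pKₐ(p-nitrophenol) ≈ 7.2
RS⁻: pKₐ(RSH (a thiol)) ≈ 10.5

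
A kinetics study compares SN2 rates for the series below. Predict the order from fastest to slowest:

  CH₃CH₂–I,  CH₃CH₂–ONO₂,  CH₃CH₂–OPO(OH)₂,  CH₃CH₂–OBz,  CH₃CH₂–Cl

The skeletons are identical, so relative rate is governed entirely by leaving-group ability.
A good leaving group is a weak base: the lower the pKₐ of its conjugate acid, the more readily it departs.
CH₃CH₂–I loses I⁻: pKₐ(HI) ≈ -10
CH₃CH₂–Cl loses Cl⁻: pKₐ(HCl) ≈ -7
CH₃CH₂–ONO₂ loses NO₃⁻: pKₐ(HNO₃) ≈ -1.3
CH₃CH₂–OPO(OH)₂ loses H₂PO₄⁻: pKₐ(H₃PO₄) ≈ 2.1
CH₃CH₂–OBz loses PhCOO⁻: pKₐ(C₆H₅COOH) ≈ 4.2

CH₃CH₂–I > CH₃CH₂–Cl > CH₃CH₂–ONO₂ > CH₃CH₂–OPO(OH)₂ > CH₃CH₂–OBz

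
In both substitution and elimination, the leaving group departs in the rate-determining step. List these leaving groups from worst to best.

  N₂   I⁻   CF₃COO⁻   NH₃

NH₃ < CF₃COO⁻ < I⁻ < N₂

Rank by basicity of the departing species: weakest base leaves most easily.
N₂: no meaningful conjugate acid; N₂ departs as an exceptionally stable neutral molecule
I⁻: pKₐ(HI) ≈ -10
CF₃COO⁻: pKₐ(CF₃COOH) ≈ 0.2 — strongly electron-withdrawing CF₃ stabilises the carboxylate
NH₃: pKₐ(NH₄⁺) ≈ 9.2
Listed from poorest to best leaving group as asked.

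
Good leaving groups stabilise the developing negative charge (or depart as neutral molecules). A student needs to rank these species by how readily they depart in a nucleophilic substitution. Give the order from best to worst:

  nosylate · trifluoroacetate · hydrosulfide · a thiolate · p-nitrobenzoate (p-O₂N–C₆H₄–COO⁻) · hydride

nosylate > trifluoroacetate > p-nitrobenzoate (p-O₂N–C₆H₄–COO⁻) > hydrosulfide > a thiolate > hydride

A good leaving group is a weak base: the lower the pKₐ of its conjugate acid, the more readily it departs.
nosylate: pKₐ(p-O₂NC₆H₄SO₃H) ≈ -3.5
trifluoroacetate: pKₐ(CF₃COOH) ≈ 0.2
p-nitrobenzoate (p-O₂N–C₆H₄–COO⁻): pKₐ(p-nitrobenzoic acid) ≈ 3.4
hydrosulfide: pKₐ(H₂S) ≈ 7
a thiolate: pKₐ(RSH (a thiol)) ≈ 10.5
hydride: pKₐ(H₂) ≈ 36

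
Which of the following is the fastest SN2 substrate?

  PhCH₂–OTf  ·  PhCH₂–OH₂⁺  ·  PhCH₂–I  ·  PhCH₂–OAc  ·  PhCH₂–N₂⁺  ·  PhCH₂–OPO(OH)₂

PhCH₂–N₂⁺

Same R in every case — rank the leaving groups.
Leaving-group ability tracks the stability of the departed species; conjugate-acid pKₐ is the usual yardstick (lower pKₐ → better LG).
PhCH₂–N₂⁺ loses N₂: no meaningful conjugate acid; N₂ departs as an exceptionally stable neutral molecule
PhCH₂–OTf loses OTf⁻: pKₐ(CF₃SO₃H (triflic acid)) ≈ -14
PhCH₂–I loses I⁻: pKₐ(HI) ≈ -10
PhCH₂–OH₂⁺ loses H₂O: pKₐ(H₃O⁺) ≈ -1.7
PhCH₂–OPO(OH)₂ loses H₂PO₄⁻: pKₐ(H₃PO₄) ≈ 2.1
PhCH₂–OAc loses AcO⁻: pKₐ(CH₃COOH) ≈ 4.8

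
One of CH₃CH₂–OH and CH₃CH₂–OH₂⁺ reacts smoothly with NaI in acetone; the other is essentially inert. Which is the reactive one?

From CH₃CH₂–OH the departing group would be OH⁻ (pKₐ(H₂O) ≈ 15.7). Strong base; essentially never leaves without prior activation.
From CH₃CH₂–OH₂⁺ the leaving group is H₂O (pKₐ(H₃O⁺) ≈ -1.7). Neutral; leaves from a protonated alcohol (R–OH₂⁺).
(In practice CH₃CH₂–OH₂⁺ is made from CH₃CH₂–OH by protonation with strong acid, converting the leaving group from hydroxide to neutral water.)

CH₃CH₂–OH₂⁺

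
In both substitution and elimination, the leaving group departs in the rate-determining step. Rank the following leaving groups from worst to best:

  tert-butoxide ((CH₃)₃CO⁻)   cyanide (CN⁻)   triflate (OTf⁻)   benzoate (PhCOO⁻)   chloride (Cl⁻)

tert-butoxide ((CH₃)₃CO⁻) < cyanide (CN⁻) < benzoate (PhCOO⁻) < chloride (Cl⁻) < triflate (OTf⁻)

triflate (OTf⁻): pKₐ(CF₃SO₃H (triflic acid)) ≈ -14
chloride (Cl⁻): pKₐ(HCl) ≈ -7
benzoate (PhCOO⁻): pKₐ(C₆H₅COOH) ≈ 4.2
cyanide (CN⁻): pKₐ(HCN) ≈ 9.2
tert-butoxide ((CH₃)₃CO⁻): pKₐ(t-BuOH) ≈ 18
Listed from poorest to best leaving group as asked.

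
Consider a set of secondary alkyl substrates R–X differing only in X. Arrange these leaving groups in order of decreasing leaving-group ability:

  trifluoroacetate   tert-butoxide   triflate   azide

Rank by basicity of the departing species: weakest base leaves most easily.
triflate: pKₐ(CF₃SO₃H (triflic acid)) ≈ -14 — charge spread over three oxygens and a CF₃ group; the premier leaving group in synthesis
trifluoroacetate: pKₐ(CF₃COOH) ≈ 0.2
azide: pKₐ(HN₃) ≈ 4.7
tert-butoxide: pKₐ(t-BuOH) ≈ 18

triflate > trifluoroacetate > azide > tert-butoxide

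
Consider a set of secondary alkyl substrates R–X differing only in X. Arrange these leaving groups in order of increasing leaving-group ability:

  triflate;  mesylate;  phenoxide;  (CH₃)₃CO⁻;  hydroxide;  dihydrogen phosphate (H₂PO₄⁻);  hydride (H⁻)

Rank by basicity of the departing species: weakest base leaves most easily.
triflate: pKₐ(CF₃SO₃H (triflic acid)) ≈ -14 — charge spread over three oxygens and a CF₃ group; the premier leaving group in synthesis
mesylate: pKₐ(CH₃SO₃H (MsOH)) ≈ -1.9
dihydrogen phosphate (H₂PO₄⁻): pKₐ(H₃PO₄) ≈ 2.1
phenoxide: pKₐ(C₆H₅OH (phenol)) ≈ 10
hydroxide: pKₐ(H₂O) ≈ 15.7 — strong base; essentially never leaves without prior activation
(CH₃)₃CO⁻: pKₐ(t-BuOH) ≈ 18 — bulky, strongly basic alkoxide
hydride (H⁻): pKₐ(H₂) ≈ 36
Reversing gives the worst-to-best order requested.

hydride (H⁻) < (CH₃)₃CO⁻ < hydroxide < phenoxide < dihydrogen phosphate (H₂PO₄⁻) < mesylate < triflate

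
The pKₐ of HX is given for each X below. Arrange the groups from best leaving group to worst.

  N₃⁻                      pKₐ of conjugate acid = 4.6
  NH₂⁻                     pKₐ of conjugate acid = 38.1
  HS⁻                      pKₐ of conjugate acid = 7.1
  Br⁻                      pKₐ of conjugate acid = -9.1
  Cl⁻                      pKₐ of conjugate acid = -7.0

Br⁻ > Cl⁻ > N₃⁻ > HS⁻ > NH₂⁻

Lower conjugate-acid pKₐ ⇒ weaker base ⇒ better leaving group.
Sorting by the given values: Br⁻ (-9.1), Cl⁻ (-7.0), N₃⁻ (4.6), HS⁻ (7.1), NH₂⁻ (38.1).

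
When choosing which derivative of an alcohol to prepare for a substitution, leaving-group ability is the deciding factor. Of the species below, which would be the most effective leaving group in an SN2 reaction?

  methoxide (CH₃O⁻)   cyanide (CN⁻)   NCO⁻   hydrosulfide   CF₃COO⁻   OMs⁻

Leaving-group ability tracks the stability of the departed species; conjugate-acid pKₐ is the usual yardstick (lower pKₐ → better LG).
OMs⁻: pKₐ(CH₃SO₃H (MsOH)) ≈ -1.9
CF₃COO⁻: pKₐ(CF₃COOH) ≈ 0.2
NCO⁻: pKₐ(HOCN) ≈ 3.5
hydrosulfide: pKₐ(H₂S) ≈ 7
cyanide (CN⁻): pKₐ(HCN) ≈ 9.2
methoxide (CH₃O⁻): pKₐ(CH₃OH) ≈ 15.5

OMs⁻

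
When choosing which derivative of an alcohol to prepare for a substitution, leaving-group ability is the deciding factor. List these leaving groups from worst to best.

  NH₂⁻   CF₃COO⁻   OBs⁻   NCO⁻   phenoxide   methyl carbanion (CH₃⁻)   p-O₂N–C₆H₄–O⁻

The more stable X⁻ (or X) is on its own — i.e. the weaker a base it is — the better a leaving group it makes.
OBs⁻: pKₐ(p-BrC₆H₄SO₃H) ≈ -2.8 — arenesulfonate with a p-bromo substituent
CF₃COO⁻: pKₐ(CF₃COOH) ≈ 0.2
NCO⁻: pKₐ(HOCN) ≈ 3.5
p-O₂N–C₆H₄–O⁻: pKₐ(p-nitrophenol) ≈ 7.2 — nitro group delocalises the charge; the classic chromogenic LG
phenoxide: pKₐ(C₆H₅OH (phenol)) ≈ 10 — resonance into the ring helps, but still a poor LG
NH₂⁻: pKₐ(NH₃) ≈ 38 — extremely strong base; never a leaving group
methyl carbanion (CH₃⁻): pKₐ(CH₄) ≈ 48 — unstabilised carbanion; the worst conceivable leaving group
Reversing gives the worst-to-best order requested.

methyl carbanion (CH₃⁻) < NH₂⁻ < phenoxide < p-O₂N–C₆H₄–O⁻ < NCO⁻ < CF₃COO⁻ < OBs⁻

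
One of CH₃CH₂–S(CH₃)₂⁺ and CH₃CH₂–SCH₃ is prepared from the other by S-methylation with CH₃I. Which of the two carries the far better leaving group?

CH₃CH₂–S(CH₃)₂⁺

From CH₃CH₂–SCH₃ the departing group would be RS⁻ (pKₐ(RSH (a thiol)) ≈ 10.5). Moderately basic; rarely leaves without activation.
From CH₃CH₂–S(CH₃)₂⁺ the leaving group is SR'₂ (pKₐ(R'₂SH⁺) ≈ -7). Neutral; leaves from a sulfonium salt (R–SR'₂⁺).
S-methylation with CH₃I works by allowing neutral dimethyl sulfide, rather than methanethiolate, to depart, making CH₃CH₂–S(CH₃)₂⁺ enormously more reactive.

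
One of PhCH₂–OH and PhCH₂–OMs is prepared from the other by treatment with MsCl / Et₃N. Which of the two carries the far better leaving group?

From PhCH₂–OH the departing group would be OH⁻ (pKₐ(H₂O) ≈ 15.7). Strong base; essentially never leaves without prior activation.
From PhCH₂–OMs the leaving group is OMs⁻ (pKₐ(CH₃SO₃H (MsOH)) ≈ -1.9). Resonance-delocalised alkanesulfonate.
Treatment with MsCl / Et₃N works by converting the hydroxyl into a mesylate, making PhCH₂–OMs enormously more reactive.

PhCH₂–OMs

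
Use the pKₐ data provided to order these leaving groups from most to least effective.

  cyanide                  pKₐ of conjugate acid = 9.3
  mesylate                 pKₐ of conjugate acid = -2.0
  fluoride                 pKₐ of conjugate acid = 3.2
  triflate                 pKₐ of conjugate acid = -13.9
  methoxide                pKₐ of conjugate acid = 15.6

triflate > mesylate > fluoride > cyanide > methoxide

Lower conjugate-acid pKₐ ⇒ weaker base ⇒ better leaving group.
Sorting by the given values: triflate (-13.9), mesylate (-2.0), fluoride (3.2), cyanide (9.3), methoxide (15.6).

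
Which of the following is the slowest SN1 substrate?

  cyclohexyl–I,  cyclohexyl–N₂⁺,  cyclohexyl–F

With the same alkyl group throughout, only the leaving group differentiates the rates.
The more stable X⁻ (or X) is on its own — i.e. the weaker a base it is — the better a leaving group it makes.
cyclohexyl–N₂⁺ loses N₂: no meaningful conjugate acid; N₂ departs as an exceptionally stable neutral molecule
cyclohexyl–I loses I⁻: pKₐ(HI) ≈ -10
cyclohexyl–F loses F⁻: pKₐ(HF) ≈ 3.2

cyclohexyl–F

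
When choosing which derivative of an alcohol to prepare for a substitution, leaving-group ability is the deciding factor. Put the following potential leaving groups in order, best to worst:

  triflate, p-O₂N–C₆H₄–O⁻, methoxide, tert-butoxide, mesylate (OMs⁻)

triflate > mesylate (OMs⁻) > p-O₂N–C₆H₄–O⁻ > methoxide > tert-butoxide

The more stable X⁻ (or X) is on its own — i.e. the weaker a base it is — the better a leaving group it makes.
triflate: pKₐ(CF₃SO₃H (triflic acid)) ≈ -14
mesylate (OMs⁻): pKₐ(CH₃SO₃H (MsOH)) ≈ -1.9
p-O₂N–C₆H₄–O⁻: pKₐ(p-nitrophenol) ≈ 7.2
methoxide: pKₐ(CH₃OH) ≈ 15.5
tert-butoxide: pKₐ(t-BuOH) ≈ 18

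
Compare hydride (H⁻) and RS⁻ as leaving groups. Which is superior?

RS⁻

RS⁻ is the better leaving group.
pKₐ(RSH (a thiol)) ≈ 10.5 versus pKₐ(H₂) ≈ 36: RS⁻ is the much weaker base.
Moderately basic; rarely leaves without activation.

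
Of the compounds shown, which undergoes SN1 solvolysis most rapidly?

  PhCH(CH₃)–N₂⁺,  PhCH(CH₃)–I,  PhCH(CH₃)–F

With the same alkyl group throughout, only the leaving group differentiates the rates.
A good leaving group is a weak base: the lower the pKₐ of its conjugate acid, the more readily it departs.
PhCH(CH₃)–N₂⁺ loses N₂: no meaningful conjugate acid; N₂ departs as an exceptionally stable neutral molecule
PhCH(CH₃)–I loses I⁻: pKₐ(HI) ≈ -10
PhCH(CH₃)–F loses F⁻: pKₐ(HF) ≈ 3.2

PhCH(CH₃)–N₂⁺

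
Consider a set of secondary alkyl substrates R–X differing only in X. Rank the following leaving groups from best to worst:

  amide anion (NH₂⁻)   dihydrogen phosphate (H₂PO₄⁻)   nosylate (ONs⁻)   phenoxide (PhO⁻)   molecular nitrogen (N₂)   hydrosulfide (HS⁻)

molecular nitrogen (N₂) > nosylate (ONs⁻) > dihydrogen phosphate (H₂PO₄⁻) > hydrosulfide (HS⁻) > phenoxide (PhO⁻) > amide anion (NH₂⁻)

molecular nitrogen (N₂): no meaningful conjugate acid; N₂ departs as an exceptionally stable neutral molecule
nosylate (ONs⁻): pKₐ(p-O₂NC₆H₄SO₃H) ≈ -3.5 — p-nitro group further stabilises the sulfonate
dihydrogen phosphate (H₂PO₄⁻): pKₐ(H₃PO₄) ≈ 2.1
hydrosulfide (HS⁻): pKₐ(H₂S) ≈ 7 — larger and more polarisable than the oxygen analogue
phenoxide (PhO⁻): pKₐ(C₆H₅OH (phenol)) ≈ 10 — resonance into the ring helps, but still a poor LG
amide anion (NH₂⁻): pKₐ(NH₃) ≈ 38 — extremely strong base; never a leaving group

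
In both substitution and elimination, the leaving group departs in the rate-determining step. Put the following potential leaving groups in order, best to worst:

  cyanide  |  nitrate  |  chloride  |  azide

chloride > nitrate > azide > cyanide

The more stable X⁻ (or X) is on its own — i.e. the weaker a base it is — the better a leaving group it makes.
chloride: pKₐ(HCl) ≈ -7
nitrate: pKₐ(HNO₃) ≈ -1.3
azide: pKₐ(HN₃) ≈ 4.7
cyanide: pKₐ(HCN) ≈ 9.2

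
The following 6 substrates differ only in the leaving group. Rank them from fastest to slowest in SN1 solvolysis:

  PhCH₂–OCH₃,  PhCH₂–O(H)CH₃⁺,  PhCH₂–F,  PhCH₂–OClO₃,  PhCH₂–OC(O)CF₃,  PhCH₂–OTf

PhCH₂–OTf > PhCH₂–OClO₃ > PhCH₂–O(H)CH₃⁺ > PhCH₂–OC(O)CF₃ > PhCH₂–F > PhCH₂–OCH₃

Identical carbon frameworks mean the comparison reduces to leaving-group quality.
The more stable X⁻ (or X) is on its own — i.e. the weaker a base it is — the better a leaving group it makes.
PhCH₂–OTf loses OTf⁻: pKₐ(CF₃SO₃H (triflic acid)) ≈ -14
PhCH₂–OClO₃ loses ClO₄⁻: pKₐ(HClO₄) ≈ -10
PhCH₂–O(H)CH₃⁺ loses R'OH: pKₐ(R'OH₂⁺) ≈ -2.4
PhCH₂–OC(O)CF₃ loses CF₃COO⁻: pKₐ(CF₃COOH) ≈ 0.2
PhCH₂–F loses F⁻: pKₐ(HF) ≈ 3.2
PhCH₂–OCH₃ loses CH₃O⁻: pKₐ(CH₃OH) ≈ 15.5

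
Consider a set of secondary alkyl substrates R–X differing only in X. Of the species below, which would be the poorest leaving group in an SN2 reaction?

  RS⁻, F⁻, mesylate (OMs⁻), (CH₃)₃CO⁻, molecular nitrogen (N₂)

Rank by basicity of the departing species: weakest base leaves most easily.
molecular nitrogen (N₂): no meaningful conjugate acid; N₂ departs as an exceptionally stable neutral molecule
mesylate (OMs⁻): pKₐ(CH₃SO₃H (MsOH)) ≈ -1.9
F⁻: pKₐ(HF) ≈ 3.2
RS⁻: pKₐ(RSH (a thiol)) ≈ 10.5
(CH₃)₃CO⁻: pKₐ(t-BuOH) ≈ 18

(CH₃)₃CO⁻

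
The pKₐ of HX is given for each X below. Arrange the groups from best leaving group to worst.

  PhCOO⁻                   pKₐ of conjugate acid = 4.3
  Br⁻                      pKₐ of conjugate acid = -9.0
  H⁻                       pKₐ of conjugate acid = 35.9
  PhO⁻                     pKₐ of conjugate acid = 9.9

Br⁻ > PhCOO⁻ > PhO⁻ > H⁻

Lower conjugate-acid pKₐ ⇒ weaker base ⇒ better leaving group.
Sorting by the given values: Br⁻ (-9.0), PhCOO⁻ (4.3), PhO⁻ (9.9), H⁻ (35.9).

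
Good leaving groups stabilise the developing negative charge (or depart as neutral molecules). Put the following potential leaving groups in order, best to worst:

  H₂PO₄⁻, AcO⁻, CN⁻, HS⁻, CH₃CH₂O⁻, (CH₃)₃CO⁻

H₂PO₄⁻ > AcO⁻ > HS⁻ > CN⁻ > CH₃CH₂O⁻ > (CH₃)₃CO⁻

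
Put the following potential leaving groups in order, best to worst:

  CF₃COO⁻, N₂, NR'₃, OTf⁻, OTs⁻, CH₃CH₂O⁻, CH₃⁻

N₂ > OTf⁻ > OTs⁻ > CF₃COO⁻ > NR'₃ > CH₃CH₂O⁻ > CH₃⁻

The more stable X⁻ (or X) is on its own — i.e. the weaker a base it is — the better a leaving group it makes.
N₂: no meaningful conjugate acid; N₂ departs as an exceptionally stable neutral molecule
OTf⁻: pKₐ(CF₃SO₃H (triflic acid)) ≈ -14
OTs⁻: pKₐ(p-CH₃C₆H₄SO₃H (TsOH)) ≈ -2.8
CF₃COO⁻: pKₐ(CF₃COOH) ≈ 0.2
NR'₃: pKₐ(R'₃NH⁺) ≈ 10.7
CH₃CH₂O⁻: pKₐ(CH₃CH₂OH) ≈ 16
CH₃⁻: pKₐ(CH₄) ≈ 48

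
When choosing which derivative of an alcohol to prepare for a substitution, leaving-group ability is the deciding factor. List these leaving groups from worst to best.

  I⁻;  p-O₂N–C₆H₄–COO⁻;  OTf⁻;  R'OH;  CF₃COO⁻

OTf⁻: pKₐ(CF₃SO₃H (triflic acid)) ≈ -14
I⁻: pKₐ(HI) ≈ -10
R'OH: pKₐ(R'OH₂⁺) ≈ -2.4
CF₃COO⁻: pKₐ(CF₃COOH) ≈ 0.2
p-O₂N–C₆H₄–COO⁻: pKₐ(p-nitrobenzoic acid) ≈ 3.4
The question asks for worst first, so the sequence is read in increasing leaving-group ability.

p-O₂N–C₆H₄–COO⁻ < CF₃COO⁻ < R'OH < I⁻ < OTf⁻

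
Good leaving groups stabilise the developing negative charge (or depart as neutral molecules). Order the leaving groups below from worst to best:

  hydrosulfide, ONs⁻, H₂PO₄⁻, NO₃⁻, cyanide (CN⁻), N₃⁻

Rank by basicity of the departing species: weakest base leaves most easily.
ONs⁻: pKₐ(p-O₂NC₆H₄SO₃H) ≈ -3.5 — p-nitro group further stabilises the sulfonate
NO₃⁻: pKₐ(HNO₃) ≈ -1.3 — resonance-delocalised over three oxygens
H₂PO₄⁻: pKₐ(H₃PO₄) ≈ 2.1
N₃⁻: pKₐ(HN₃) ≈ 4.7 — linear, resonance-stabilised
hydrosulfide: pKₐ(H₂S) ≈ 7 — larger and more polarisable than the oxygen analogue
cyanide (CN⁻): pKₐ(HCN) ≈ 9.2 — sp carbon stabilises the charge somewhat, but still a poor LG
Listed from poorest to best leaving group as asked.

cyanide (CN⁻) < hydrosulfide < N₃⁻ < H₂PO₄⁻ < NO₃⁻ < ONs⁻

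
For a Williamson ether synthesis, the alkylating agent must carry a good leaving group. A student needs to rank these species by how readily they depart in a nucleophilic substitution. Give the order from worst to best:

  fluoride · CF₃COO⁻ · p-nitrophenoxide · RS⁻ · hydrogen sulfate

hydrogen sulfate: pKₐ(H₂SO₄) ≈ -3
CF₃COO⁻: pKₐ(CF₃COOH) ≈ 0.2 — strongly electron-withdrawing CF₃ stabilises the carboxylate
fluoride: pKₐ(HF) ≈ 3.2
p-nitrophenoxide: pKₐ(p-nitrophenol) ≈ 7.2
RS⁻: pKₐ(RSH (a thiol)) ≈ 10.5
Listed from poorest to best leaving group as asked.

RS⁻ < p-nitrophenoxide < fluoride < CF₃COO⁻ < hydrogen sulfate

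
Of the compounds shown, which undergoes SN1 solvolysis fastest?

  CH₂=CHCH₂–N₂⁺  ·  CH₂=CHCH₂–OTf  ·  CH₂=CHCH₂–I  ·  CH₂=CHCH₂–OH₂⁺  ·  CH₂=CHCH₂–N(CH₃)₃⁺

CH₂=CHCH₂–N₂⁺

The skeletons are identical, so relative rate is governed entirely by leaving-group ability.
Rank by basicity of the departing species: weakest base leaves most easily.
CH₂=CHCH₂–N₂⁺ loses N₂: no meaningful conjugate acid; N₂ departs as an exceptionally stable neutral molecule
CH₂=CHCH₂–OTf loses OTf⁻: pKₐ(CF₃SO₃H (triflic acid)) ≈ -14
CH₂=CHCH₂–I loses I⁻: pKₐ(HI) ≈ -10
CH₂=CHCH₂–OH₂⁺ loses H₂O: pKₐ(H₃O⁺) ≈ -1.7
CH₂=CHCH₂–N(CH₃)₃⁺ loses NR'₃: pKₐ(R'₃NH⁺) ≈ 10.7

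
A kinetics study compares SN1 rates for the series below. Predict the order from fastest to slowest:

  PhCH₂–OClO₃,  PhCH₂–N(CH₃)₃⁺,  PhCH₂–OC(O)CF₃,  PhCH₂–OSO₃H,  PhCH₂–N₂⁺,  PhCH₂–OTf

PhCH₂–N₂⁺ > PhCH₂–OTf > PhCH₂–OClO₃ > PhCH₂–OSO₃H > PhCH₂–OC(O)CF₃ > PhCH₂–N(CH₃)₃⁺

Same R in every case — rank the leaving groups.
The more stable X⁻ (or X) is on its own — i.e. the weaker a base it is — the better a leaving group it makes.
PhCH₂–N₂⁺ loses N₂: no meaningful conjugate acid; N₂ departs as an exceptionally stable neutral molecule
PhCH₂–OTf loses OTf⁻: pKₐ(CF₃SO₃H (triflic acid)) ≈ -14
PhCH₂–OClO₃ loses ClO₄⁻: pKₐ(HClO₄) ≈ -10
PhCH₂–OSO₃H loses HSO₄⁻: pKₐ(H₂SO₄) ≈ -3
PhCH₂–OC(O)CF₃ loses CF₃COO⁻: pKₐ(CF₃COOH) ≈ 0.2
PhCH₂–N(CH₃)₃⁺ loses NR'₃: pKₐ(R'₃NH⁺) ≈ 10.7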